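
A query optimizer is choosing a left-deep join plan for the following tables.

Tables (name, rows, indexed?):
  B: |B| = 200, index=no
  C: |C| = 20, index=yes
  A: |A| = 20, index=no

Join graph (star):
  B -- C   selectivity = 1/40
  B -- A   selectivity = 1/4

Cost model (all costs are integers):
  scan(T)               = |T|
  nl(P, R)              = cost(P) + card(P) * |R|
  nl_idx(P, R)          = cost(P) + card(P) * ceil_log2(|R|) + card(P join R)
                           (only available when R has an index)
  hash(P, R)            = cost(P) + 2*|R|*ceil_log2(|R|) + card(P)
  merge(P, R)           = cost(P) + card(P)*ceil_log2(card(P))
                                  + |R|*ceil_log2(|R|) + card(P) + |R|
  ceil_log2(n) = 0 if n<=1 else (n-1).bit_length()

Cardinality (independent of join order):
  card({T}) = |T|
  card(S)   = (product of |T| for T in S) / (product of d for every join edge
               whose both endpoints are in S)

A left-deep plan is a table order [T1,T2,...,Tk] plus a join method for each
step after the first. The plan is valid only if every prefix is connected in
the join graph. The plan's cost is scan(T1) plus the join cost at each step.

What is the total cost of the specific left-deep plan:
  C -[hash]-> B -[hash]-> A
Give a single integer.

3540

step 1: scan C: cost=20, card=20
step 2: join B via hash
    card(P join B) = 20*200/(40) = 100
    cost = 20 + 2*200*8 + 20 = 3240
step 3: join A via hash
    card(P join A) = 100*20/(4) = 500
    cost = 3240 + 2*20*5 + 100 = 3540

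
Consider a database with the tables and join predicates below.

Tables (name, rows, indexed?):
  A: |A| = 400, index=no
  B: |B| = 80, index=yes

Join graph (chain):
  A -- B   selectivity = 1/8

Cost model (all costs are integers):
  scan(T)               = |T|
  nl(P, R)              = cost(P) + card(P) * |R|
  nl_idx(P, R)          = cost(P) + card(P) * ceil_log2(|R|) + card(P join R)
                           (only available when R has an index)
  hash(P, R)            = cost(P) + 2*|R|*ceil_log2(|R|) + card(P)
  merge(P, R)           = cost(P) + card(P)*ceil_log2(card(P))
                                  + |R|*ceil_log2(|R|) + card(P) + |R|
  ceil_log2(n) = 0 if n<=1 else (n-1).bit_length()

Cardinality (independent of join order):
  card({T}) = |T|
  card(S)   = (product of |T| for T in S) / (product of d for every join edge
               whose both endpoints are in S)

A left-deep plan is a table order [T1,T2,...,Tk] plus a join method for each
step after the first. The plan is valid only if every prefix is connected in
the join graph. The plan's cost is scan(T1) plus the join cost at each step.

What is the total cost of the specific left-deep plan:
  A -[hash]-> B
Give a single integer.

1920

step 1: scan A: cost=400, card=400
step 2: join B via hash
    card(P join B) = 400*80/(8) = 4000
    cost = 400 + 2*80*7 + 400 = 1920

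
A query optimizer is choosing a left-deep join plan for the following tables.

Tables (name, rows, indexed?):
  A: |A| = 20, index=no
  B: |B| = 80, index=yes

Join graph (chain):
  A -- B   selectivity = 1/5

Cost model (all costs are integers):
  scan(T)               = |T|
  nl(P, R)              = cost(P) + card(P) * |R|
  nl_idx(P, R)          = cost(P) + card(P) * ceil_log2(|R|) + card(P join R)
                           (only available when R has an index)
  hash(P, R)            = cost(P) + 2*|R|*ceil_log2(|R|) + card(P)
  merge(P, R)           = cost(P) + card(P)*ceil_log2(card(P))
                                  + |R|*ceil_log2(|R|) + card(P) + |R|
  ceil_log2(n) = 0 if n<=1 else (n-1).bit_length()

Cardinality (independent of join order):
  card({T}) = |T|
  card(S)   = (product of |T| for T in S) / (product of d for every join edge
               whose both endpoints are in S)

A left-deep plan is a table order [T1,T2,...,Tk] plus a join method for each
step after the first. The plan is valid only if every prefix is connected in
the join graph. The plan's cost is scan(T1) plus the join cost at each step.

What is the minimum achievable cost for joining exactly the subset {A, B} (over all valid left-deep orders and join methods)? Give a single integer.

Selinger DP over subsets of {A,B}:
  {A}: scan cost=20, card=20
  {B}: scan cost=80, card=80
  {AB}: card=320; try (A,hash)→360, (B,nl_idx)→480, (B,merge)→780, (A,merge)→840, (B,hash)→1160, (B,nl)→1620 …(+1); best=360 via (A,hash)

360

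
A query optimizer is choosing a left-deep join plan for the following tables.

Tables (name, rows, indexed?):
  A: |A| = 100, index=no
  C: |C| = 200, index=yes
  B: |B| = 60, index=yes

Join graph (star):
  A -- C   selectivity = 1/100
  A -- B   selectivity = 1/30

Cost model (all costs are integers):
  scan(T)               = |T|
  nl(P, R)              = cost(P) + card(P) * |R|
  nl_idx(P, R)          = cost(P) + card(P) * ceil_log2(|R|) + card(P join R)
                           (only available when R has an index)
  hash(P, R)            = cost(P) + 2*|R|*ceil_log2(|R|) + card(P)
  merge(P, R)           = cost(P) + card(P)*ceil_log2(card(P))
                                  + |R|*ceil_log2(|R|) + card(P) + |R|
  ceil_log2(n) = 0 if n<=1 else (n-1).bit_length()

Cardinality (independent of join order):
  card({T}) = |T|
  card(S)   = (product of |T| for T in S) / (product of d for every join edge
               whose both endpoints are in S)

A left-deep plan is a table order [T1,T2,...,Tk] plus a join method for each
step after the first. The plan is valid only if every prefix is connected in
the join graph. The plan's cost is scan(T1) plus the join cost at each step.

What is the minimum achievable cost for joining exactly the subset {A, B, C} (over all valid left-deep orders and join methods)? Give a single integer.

2020

Selinger DP over subsets of {A,B,C}:
  {A}: scan cost=100, card=100
  {C}: scan cost=200, card=200
  {B}: scan cost=60, card=60
  {AC}: card=200; try (C,nl_idx)→1100, (A,hash)→1800, (C,merge)→2700, (A,merge)→2800, (C,hash)→3400, (C,nl)→20100 …(+1); best=1100 via (C,nl_idx)
  {AB}: card=200; try (B,nl_idx)→900, (B,hash)→920, (A,merge)→1280, (B,merge)→1320, (A,hash)→1520, (A,nl)→6060 …(+1); best=900 via (B,nl_idx)
  {ABC}: card=400; try (B,hash)→2020, (B,nl_idx)→2700, (C,nl_idx)→2900, (B,merge)→3320, (C,hash)→4300, (C,merge)→4500 …(+2); best=2020 via (B,hash)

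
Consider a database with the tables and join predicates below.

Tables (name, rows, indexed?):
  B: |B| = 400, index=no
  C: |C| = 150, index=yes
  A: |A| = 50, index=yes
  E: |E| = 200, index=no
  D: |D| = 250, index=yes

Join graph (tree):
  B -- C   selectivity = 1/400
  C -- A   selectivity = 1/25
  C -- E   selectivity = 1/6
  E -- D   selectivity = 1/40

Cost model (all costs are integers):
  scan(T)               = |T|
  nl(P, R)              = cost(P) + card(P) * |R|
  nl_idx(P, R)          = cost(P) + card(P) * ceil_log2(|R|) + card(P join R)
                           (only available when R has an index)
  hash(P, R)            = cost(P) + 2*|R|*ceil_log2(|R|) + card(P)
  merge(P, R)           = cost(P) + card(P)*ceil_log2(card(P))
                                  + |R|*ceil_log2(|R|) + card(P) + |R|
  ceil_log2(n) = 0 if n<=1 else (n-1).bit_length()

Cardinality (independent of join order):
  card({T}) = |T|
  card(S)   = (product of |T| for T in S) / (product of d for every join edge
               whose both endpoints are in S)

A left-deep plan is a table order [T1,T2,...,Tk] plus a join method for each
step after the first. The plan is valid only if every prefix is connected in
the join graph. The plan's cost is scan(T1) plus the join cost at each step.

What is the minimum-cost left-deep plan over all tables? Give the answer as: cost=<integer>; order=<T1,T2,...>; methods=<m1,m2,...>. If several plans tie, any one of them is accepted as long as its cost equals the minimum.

cost=21450; order=B,C,A,E,D; methods=hash,hash,hash,hash

Selinger DP (subsets sized 1..n):
  {B}: scan cost=400, card=400
  {C}: scan cost=150, card=150
  {A}: scan cost=50, card=50
  {E}: scan cost=200, card=200
  {D}: scan cost=250, card=250
  {BC}: card=150; try (C,hash)→3200, (C,nl_idx)→3750, (B,merge)→5500, (C,merge)→5750, (B,hash)→7500, (B,nl)→60150 …(+1); best=3200 via (C,hash)
  {AC}: card=300; try (C,nl_idx)→750, (A,hash)→900, (A,nl_idx)→1350, (C,merge)→1750, (A,merge)→1850, (C,hash)→2500 …(+2); best=750 via (C,nl_idx)
  {CE}: card=5000; try (C,hash)→2800, (E,merge)→3300, (C,merge)→3350, (E,hash)→3500, (C,nl_idx)→6800, (E,nl)→30150 …(+1); best=2800 via (C,hash)
  {DE}: card=1250; try (D,nl_idx)→3050, (E,hash)→3700, (D,merge)→4250, (E,merge)→4300, (D,hash)→4400, (D,nl)→50200 …(+1); best=3050 via (D,nl_idx)
  {ABC}: card=300; try (A,hash)→3950, (A,nl_idx)→4400, (A,merge)→4900, (B,merge)→7750, (B,hash)→8250, (A,nl)→10700 …(+1); best=3950 via (A,hash)
  {BCE}: card=5000; try (E,merge)→6350, (E,hash)→6550, (B,hash)→15000, (E,nl)→33200, (B,merge)→76800, (B,nl)→2002800; best=6350 via (E,merge)
  {ACE}: card=10000; try (E,hash)→4250, (E,merge)→5550, (A,hash)→8400, (A,nl_idx)→42800, (E,nl)→60750, (A,merge)→73150 …(+1); best=4250 via (E,hash)
  {CDE}: card=31250; try (C,hash)→6700, (D,hash)→11800, (C,merge)→19400, (C,nl_idx)→44300, (D,nl_idx)→74050, (D,merge)→75050 …(+2); best=6700 via (C,hash)
  {ABCE}: card=10000; try (E,hash)→7450, (E,merge)→8750, (A,hash)→11950, (B,hash)→21450, (A,nl_idx)→46350, (E,nl)→63950 …(+4); best=7450 via (E,hash)
  {BCDE}: card=31250; try (D,hash)→15350, (B,hash)→45150, (D,nl_idx)→77600, (D,merge)→78600, (B,merge)→510700, (D,nl)→1256350 …(+1); best=15350 via (D,hash)
  {ACDE}: card=62500; try (D,hash)→18250, (A,hash)→38550, (D,nl_idx)→146750, (D,merge)→156500, (A,nl_idx)→256700, (A,merge)→507050 …(+2); best=18250 via (D,hash)
  {ABCDE}: card=62500; try (D,hash)→21450, (A,hash)→47200, (B,hash)→87950, (D,nl_idx)→149950, (D,merge)→159700, (A,nl_idx)→265350 …(+5); best=21450 via (D,hash)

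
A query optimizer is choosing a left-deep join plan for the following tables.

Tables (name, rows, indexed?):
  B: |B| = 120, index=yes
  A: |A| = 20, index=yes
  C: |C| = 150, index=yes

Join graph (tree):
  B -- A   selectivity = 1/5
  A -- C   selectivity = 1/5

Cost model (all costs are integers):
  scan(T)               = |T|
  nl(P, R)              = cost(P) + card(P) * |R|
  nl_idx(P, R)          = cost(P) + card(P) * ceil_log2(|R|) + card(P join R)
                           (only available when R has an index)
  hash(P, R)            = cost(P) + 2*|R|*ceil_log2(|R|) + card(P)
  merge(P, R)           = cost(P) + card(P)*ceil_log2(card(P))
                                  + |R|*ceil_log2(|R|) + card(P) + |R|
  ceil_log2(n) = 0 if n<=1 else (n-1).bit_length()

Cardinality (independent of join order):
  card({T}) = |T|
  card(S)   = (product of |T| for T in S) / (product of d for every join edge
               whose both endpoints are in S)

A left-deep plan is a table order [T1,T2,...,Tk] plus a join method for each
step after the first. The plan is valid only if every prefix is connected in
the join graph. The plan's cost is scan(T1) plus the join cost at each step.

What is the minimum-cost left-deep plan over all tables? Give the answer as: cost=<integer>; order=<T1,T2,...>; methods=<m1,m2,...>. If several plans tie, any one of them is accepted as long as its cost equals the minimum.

Selinger DP (subsets sized 1..n):
  {B}: scan cost=120, card=120
  {A}: scan cost=20, card=20
  {C}: scan cost=150, card=150
  {AB}: card=480; try (A,hash)→440, (B,nl_idx)→640, (B,merge)→1100, (A,merge)→1200, (A,nl_idx)→1200, (B,hash)→1720 …(+2); best=440 via (A,hash)
  {AC}: card=600; try (A,hash)→500, (C,nl_idx)→780, (C,merge)→1490, (A,nl_idx)→1500, (A,merge)→1620, (C,hash)→2440 …(+2); best=500 via (A,hash)
  {ABC}: card=14400; try (B,hash)→2780, (C,hash)→3320, (C,merge)→6590, (B,merge)→8060, (C,nl_idx)→18680, (B,nl_idx)→19100 …(+2); best=2780 via (B,hash)

cost=2780; order=C,A,B; methods=hash,hash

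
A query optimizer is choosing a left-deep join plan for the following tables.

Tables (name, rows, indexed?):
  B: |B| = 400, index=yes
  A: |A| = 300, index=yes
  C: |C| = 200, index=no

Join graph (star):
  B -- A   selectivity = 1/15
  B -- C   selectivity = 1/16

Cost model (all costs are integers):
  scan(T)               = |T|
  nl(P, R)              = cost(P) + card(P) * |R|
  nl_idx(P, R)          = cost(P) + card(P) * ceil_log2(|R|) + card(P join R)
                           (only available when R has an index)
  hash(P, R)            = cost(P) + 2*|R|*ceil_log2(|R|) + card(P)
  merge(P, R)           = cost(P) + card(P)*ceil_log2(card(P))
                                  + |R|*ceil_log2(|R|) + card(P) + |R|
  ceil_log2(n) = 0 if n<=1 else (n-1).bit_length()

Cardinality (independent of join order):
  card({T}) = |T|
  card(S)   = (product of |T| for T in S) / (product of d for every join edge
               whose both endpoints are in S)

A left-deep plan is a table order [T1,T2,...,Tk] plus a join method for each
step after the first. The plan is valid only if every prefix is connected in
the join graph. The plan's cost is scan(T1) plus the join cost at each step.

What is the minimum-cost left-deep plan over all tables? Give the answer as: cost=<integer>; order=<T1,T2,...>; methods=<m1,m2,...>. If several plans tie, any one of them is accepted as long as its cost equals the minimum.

Selinger DP (subsets sized 1..n):
  {B}: scan cost=400, card=400
  {A}: scan cost=300, card=300
  {C}: scan cost=200, card=200
  {AB}: card=8000; try (A,hash)→6200, (B,merge)→7300, (A,merge)→7400, (B,hash)→7800, (B,nl_idx)→11000, (A,nl_idx)→12000 …(+2); best=6200 via (A,hash)
  {BC}: card=5000; try (C,hash)→4000, (B,merge)→6000, (C,merge)→6200, (B,nl_idx)→7000, (B,hash)→7600, (B,nl)→80200 …(+1); best=4000 via (C,hash)
  {ABC}: card=100000; try (A,hash)→14400, (C,hash)→17400, (A,merge)→77000, (C,merge)→120000, (A,nl_idx)→149000, (A,nl)→1504000 …(+1); best=14400 via (A,hash)

cost=14400; order=B,C,A; methods=hash,hash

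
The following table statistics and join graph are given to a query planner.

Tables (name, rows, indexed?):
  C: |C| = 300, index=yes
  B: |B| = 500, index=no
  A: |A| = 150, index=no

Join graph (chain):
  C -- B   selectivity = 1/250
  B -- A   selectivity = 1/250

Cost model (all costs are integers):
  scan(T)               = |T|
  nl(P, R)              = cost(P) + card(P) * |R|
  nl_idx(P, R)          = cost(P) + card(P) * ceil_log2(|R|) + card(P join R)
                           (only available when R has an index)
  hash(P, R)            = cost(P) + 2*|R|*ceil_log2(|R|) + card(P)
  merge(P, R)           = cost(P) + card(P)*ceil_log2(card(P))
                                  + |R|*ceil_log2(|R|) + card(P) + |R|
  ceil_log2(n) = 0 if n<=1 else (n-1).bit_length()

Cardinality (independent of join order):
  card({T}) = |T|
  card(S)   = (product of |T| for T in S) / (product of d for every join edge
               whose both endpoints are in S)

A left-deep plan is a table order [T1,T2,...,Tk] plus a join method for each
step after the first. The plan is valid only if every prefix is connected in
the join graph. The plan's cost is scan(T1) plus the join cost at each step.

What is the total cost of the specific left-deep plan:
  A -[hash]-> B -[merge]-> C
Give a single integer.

15300

step 1: scan A: cost=150, card=150
step 2: join B via hash
    card(P join B) = 150*500/(250) = 300
    cost = 150 + 2*500*9 + 150 = 9300
step 3: join C via merge
    card(P join C) = 300*300/(250) = 360
    cost = 9300 + 300*9 + 300*9 + 300 + 300 = 15300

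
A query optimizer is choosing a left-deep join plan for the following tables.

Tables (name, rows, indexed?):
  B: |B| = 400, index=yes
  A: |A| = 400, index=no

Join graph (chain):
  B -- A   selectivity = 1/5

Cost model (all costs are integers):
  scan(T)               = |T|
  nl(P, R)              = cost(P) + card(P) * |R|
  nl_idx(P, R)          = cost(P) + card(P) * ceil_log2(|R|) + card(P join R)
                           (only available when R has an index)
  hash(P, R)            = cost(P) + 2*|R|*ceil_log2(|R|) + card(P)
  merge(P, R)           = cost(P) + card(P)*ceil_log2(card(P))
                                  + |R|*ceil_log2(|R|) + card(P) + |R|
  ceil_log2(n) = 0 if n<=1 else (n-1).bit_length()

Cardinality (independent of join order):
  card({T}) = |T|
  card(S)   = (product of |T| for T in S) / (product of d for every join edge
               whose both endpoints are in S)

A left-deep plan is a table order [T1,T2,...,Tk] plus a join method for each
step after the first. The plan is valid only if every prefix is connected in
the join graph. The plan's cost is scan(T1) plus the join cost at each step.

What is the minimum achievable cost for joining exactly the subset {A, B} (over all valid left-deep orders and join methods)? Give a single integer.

8000

Selinger DP over subsets of {A,B}:
  {B}: scan cost=400, card=400
  {A}: scan cost=400, card=400
  {AB}: card=32000; try (B,hash)→8000, (A,hash)→8000, (B,merge)→8400, (A,merge)→8400, (B,nl_idx)→36000, (B,nl)→160400 …(+1); best=8000 via (B,hash)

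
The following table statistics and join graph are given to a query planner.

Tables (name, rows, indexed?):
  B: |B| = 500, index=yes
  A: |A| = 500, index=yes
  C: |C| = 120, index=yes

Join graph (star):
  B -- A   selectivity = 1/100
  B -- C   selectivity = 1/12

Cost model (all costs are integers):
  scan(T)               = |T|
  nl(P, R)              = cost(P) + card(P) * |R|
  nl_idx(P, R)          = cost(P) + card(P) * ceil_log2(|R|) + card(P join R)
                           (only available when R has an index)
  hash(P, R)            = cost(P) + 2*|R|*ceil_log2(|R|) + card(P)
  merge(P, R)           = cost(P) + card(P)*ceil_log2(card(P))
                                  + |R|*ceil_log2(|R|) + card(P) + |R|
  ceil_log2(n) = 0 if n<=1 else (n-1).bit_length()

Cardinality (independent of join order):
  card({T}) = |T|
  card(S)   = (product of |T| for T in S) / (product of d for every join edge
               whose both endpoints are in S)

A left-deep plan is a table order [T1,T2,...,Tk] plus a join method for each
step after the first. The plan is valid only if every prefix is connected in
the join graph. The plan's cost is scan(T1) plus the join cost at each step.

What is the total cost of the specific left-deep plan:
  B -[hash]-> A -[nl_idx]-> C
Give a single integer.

step 1: scan B: cost=500, card=500
step 2: join A via hash
    card(P join A) = 500*500/(100) = 2500
    cost = 500 + 2*500*9 + 500 = 10000
step 3: join C via nl_idx
    card(P join C) = 2500*120/(12) = 25000
    cost = 10000 + 2500*7 + 25000 = 52500

52500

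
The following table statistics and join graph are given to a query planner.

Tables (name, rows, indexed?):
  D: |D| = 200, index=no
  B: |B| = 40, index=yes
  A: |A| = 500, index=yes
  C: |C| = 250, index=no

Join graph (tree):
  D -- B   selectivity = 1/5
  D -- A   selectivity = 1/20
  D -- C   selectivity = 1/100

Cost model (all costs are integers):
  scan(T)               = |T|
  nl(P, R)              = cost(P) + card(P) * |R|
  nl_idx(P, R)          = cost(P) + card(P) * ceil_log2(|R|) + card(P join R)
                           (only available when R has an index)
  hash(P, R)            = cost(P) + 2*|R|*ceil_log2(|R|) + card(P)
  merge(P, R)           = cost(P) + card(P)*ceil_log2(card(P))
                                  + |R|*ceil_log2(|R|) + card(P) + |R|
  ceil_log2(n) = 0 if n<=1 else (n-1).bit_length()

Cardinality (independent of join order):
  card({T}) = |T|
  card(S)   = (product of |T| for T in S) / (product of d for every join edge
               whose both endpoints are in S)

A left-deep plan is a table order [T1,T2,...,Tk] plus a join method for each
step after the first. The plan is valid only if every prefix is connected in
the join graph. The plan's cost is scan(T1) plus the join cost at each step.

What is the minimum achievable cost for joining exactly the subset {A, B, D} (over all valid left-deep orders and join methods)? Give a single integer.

9680

Selinger DP over subsets of {A,B,D}:
  {D}: scan cost=200, card=200
  {B}: scan cost=40, card=40
  {A}: scan cost=500, card=500
  {BD}: card=1600; try (B,hash)→880, (D,merge)→2120, (B,merge)→2280, (B,nl_idx)→3000, (D,hash)→3280, (D,nl)→8040 …(+1); best=880 via (B,hash)
  {AD}: card=5000; try (D,hash)→4200, (A,merge)→7000, (A,nl_idx)→7000, (D,merge)→7300, (A,hash)→9400, (A,nl)→100200 …(+1); best=4200 via (D,hash)
  {ABD}: card=40000; try (B,hash)→9680, (A,hash)→11480, (A,merge)→25080, (A,nl_idx)→55280, (B,nl_idx)→74200, (B,merge)→74480 …(+2); best=9680 via (B,hash)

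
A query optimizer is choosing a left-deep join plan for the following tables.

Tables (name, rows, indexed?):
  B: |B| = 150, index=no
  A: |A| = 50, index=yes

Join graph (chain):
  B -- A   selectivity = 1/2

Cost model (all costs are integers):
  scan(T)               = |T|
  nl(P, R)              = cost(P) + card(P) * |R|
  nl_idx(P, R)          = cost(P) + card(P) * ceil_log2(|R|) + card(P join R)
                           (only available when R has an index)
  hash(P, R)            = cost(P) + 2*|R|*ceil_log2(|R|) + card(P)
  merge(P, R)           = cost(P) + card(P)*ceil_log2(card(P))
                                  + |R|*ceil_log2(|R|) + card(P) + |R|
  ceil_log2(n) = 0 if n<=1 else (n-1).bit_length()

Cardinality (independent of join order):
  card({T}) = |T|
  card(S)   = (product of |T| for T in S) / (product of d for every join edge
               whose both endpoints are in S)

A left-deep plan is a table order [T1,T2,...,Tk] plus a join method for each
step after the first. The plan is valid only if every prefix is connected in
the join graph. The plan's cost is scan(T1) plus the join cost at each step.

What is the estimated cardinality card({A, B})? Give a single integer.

Tables in S: A(50), B(150)
Edges inside S: B-A(d=2)
numerator = 50 * 150 = 7500
denominator = 2 = 2
card(S) = 7500 / 2 = 3750

3750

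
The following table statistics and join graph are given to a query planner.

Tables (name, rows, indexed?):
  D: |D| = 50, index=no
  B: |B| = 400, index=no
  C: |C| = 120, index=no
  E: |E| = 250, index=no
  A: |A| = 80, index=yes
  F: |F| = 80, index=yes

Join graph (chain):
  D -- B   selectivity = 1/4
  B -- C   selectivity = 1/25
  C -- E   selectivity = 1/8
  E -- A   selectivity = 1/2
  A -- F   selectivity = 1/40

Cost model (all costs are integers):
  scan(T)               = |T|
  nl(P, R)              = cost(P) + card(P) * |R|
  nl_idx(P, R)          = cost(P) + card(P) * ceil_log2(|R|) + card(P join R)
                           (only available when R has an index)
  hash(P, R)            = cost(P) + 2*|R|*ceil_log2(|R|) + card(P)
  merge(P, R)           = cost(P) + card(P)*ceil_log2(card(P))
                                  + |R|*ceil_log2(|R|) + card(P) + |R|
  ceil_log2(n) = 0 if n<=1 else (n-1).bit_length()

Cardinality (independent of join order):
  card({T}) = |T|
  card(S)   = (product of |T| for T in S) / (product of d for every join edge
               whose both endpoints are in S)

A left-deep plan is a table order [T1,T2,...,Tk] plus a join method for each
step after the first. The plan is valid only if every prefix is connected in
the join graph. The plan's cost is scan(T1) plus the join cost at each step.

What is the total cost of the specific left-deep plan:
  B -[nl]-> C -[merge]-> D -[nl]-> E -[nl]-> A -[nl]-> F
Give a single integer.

step 1: scan B: cost=400, card=400
step 2: join C via nl
    card(P join C) = 400*120/(25) = 1920
    cost = 400 + 400*120 = 48400
step 3: join D via merge
    card(P join D) = 1920*50/(4) = 24000
    cost = 48400 + 1920*11 + 50*6 + 1920 + 50 = 71790
step 4: join E via nl
    card(P join E) = 24000*250/(8) = 750000
    cost = 71790 + 24000*250 = 6071790
step 5: join A via nl
    card(P join A) = 750000*80/(2) = 30000000
    cost = 6071790 + 750000*80 = 66071790
step 6: join F via nl
    card(P join F) = 30000000*80/(40) = 60000000
    cost = 66071790 + 30000000*80 = 2466071790

2466071790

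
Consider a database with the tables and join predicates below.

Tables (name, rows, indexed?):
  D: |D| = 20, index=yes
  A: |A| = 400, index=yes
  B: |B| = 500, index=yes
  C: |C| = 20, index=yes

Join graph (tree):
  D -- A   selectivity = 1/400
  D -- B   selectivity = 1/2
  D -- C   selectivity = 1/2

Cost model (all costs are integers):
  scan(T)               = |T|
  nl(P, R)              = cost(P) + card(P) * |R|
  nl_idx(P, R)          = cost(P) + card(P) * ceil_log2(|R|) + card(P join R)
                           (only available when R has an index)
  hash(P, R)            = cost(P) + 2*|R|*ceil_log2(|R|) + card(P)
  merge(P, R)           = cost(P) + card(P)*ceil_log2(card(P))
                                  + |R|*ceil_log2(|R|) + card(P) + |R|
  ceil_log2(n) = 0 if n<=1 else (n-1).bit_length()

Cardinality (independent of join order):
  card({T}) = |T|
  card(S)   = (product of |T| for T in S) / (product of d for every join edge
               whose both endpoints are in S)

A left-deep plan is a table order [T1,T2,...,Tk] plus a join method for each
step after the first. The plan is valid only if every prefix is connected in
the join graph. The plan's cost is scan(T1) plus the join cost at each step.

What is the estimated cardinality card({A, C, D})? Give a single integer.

200

Tables in S: A(400), C(20), D(20)
Edges inside S: D-A(d=400), D-C(d=2)
numerator = 400 * 20 * 20 = 160000
denominator = 400 * 2 = 800
card(S) = 160000 / 800 = 200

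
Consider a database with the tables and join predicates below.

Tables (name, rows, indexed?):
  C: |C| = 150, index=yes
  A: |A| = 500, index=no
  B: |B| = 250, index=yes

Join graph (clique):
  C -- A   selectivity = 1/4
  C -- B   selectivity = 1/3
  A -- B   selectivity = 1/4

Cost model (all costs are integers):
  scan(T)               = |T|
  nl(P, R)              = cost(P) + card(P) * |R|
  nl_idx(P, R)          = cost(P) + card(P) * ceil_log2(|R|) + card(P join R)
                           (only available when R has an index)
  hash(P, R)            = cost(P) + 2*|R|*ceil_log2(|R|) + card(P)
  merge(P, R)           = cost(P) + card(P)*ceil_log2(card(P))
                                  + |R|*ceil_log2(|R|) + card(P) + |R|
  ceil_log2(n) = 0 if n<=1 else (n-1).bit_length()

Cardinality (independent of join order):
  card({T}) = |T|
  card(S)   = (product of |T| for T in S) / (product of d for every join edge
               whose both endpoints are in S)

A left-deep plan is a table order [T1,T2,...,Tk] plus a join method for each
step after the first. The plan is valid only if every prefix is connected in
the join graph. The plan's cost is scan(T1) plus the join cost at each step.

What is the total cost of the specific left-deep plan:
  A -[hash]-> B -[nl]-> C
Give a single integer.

step 1: scan A: cost=500, card=500
step 2: join B via hash
    card(P join B) = 500*250/(4) = 31250
    cost = 500 + 2*250*8 + 500 = 5000
step 3: join C via nl
    card(P join C) = 31250*150/(4*3) = 390625
    cost = 5000 + 31250*150 = 4692500

4692500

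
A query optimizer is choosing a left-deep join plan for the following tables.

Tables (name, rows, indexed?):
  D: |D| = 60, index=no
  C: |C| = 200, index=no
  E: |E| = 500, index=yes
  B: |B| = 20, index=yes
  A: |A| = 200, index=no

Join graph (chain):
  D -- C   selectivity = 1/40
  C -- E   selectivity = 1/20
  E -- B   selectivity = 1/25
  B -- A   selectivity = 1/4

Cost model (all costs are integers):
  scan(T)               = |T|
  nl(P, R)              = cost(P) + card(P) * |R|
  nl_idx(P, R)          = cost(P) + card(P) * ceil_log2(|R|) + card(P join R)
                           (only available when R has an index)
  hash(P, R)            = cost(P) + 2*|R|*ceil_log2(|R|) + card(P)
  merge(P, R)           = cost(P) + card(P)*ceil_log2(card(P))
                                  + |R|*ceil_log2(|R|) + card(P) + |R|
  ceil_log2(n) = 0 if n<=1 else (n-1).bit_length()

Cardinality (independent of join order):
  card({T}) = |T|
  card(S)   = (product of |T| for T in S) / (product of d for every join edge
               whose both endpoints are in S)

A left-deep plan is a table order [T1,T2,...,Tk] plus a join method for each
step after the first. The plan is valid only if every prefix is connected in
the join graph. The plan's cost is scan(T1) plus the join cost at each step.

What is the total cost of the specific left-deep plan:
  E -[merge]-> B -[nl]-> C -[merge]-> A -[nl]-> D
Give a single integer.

12139420

step 1: scan E: cost=500, card=500
step 2: join B via merge
    card(P join B) = 500*20/(25) = 400
    cost = 500 + 500*9 + 20*5 + 500 + 20 = 5620
step 3: join C via nl
    card(P join C) = 400*200/(20) = 4000
    cost = 5620 + 400*200 = 85620
step 4: join A via merge
    card(P join A) = 4000*200/(4) = 200000
    cost = 85620 + 4000*12 + 200*8 + 4000 + 200 = 139420
step 5: join D via nl
    card(P join D) = 200000*60/(40) = 300000
    cost = 139420 + 200000*60 = 12139420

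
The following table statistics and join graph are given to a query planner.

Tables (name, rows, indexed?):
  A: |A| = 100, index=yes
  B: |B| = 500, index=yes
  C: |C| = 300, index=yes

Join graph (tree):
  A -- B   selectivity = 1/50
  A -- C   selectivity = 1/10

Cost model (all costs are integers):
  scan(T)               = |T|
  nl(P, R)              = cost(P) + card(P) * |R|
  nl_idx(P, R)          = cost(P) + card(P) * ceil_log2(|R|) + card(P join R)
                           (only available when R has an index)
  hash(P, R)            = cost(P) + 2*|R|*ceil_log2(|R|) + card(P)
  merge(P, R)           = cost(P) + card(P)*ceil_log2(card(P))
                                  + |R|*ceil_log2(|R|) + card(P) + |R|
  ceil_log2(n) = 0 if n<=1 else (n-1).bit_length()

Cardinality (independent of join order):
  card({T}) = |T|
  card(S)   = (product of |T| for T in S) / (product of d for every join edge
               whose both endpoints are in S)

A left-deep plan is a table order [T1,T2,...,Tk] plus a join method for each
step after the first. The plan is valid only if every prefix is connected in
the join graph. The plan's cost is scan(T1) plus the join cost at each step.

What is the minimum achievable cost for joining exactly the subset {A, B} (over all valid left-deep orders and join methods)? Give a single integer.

Selinger DP over subsets of {A,B}:
  {A}: scan cost=100, card=100
  {B}: scan cost=500, card=500
  {AB}: card=1000; try (B,nl_idx)→2000, (A,hash)→2400, (A,nl_idx)→5000, (B,merge)→5900, (A,merge)→6300, (B,hash)→9200 …(+2); best=2000 via (B,nl_idx)

2000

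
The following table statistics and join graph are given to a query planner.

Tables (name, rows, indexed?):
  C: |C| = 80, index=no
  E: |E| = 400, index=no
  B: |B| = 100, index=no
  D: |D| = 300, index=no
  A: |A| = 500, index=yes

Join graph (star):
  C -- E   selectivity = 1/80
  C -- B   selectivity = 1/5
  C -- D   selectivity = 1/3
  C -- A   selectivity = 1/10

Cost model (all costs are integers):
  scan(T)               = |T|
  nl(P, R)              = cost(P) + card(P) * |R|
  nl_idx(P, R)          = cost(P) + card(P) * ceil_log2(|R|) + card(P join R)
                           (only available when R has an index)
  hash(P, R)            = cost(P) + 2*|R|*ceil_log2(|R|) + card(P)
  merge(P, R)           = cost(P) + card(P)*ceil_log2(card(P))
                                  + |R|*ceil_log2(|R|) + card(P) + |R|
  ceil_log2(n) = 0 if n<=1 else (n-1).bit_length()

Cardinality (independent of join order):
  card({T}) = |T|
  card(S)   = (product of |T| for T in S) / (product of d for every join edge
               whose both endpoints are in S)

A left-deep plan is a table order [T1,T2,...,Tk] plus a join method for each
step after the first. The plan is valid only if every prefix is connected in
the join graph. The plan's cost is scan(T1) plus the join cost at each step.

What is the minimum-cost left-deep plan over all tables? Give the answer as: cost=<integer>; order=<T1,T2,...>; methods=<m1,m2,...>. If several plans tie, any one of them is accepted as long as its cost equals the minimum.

Selinger DP (subsets sized 1..n):
  {C}: scan cost=80, card=80
  {E}: scan cost=400, card=400
  {B}: scan cost=100, card=100
  {D}: scan cost=300, card=300
  {A}: scan cost=500, card=500
  {CE}: card=400; try (C,hash)→1920, (E,merge)→4720, (C,merge)→5040, (E,hash)→7360, (E,nl)→32080, (C,nl)→32400; best=1920 via (C,hash)
  {BC}: card=1600; try (C,hash)→1320, (B,merge)→1520, (C,merge)→1540, (B,hash)→1560, (B,nl)→8080, (C,nl)→8100; best=1320 via (C,hash)
  {CD}: card=8000; try (C,hash)→1720, (D,merge)→3720, (C,merge)→3940, (D,hash)→5560, (D,nl)→24080, (C,nl)→24300; best=1720 via (C,hash)
  {AC}: card=4000; try (C,hash)→2120, (A,nl_idx)→4800, (A,merge)→5720, (C,merge)→6140, (A,hash)→9160, (A,nl)→40080 …(+1); best=2120 via (C,hash)
  {BCE}: card=8000; try (B,hash)→3720, (B,merge)→6720, (E,hash)→10120, (E,merge)→24520, (B,nl)→41920, (E,nl)→641320; best=3720 via (B,hash)
  {CDE}: card=40000; try (D,hash)→7720, (D,merge)→8920, (E,hash)→16920, (E,merge)→117720, (D,nl)→121920, (E,nl)→3201720; best=7720 via (D,hash)
  {ACE}: card=20000; try (A,merge)→10920, (A,hash)→11320, (E,hash)→13320, (A,nl_idx)→25520, (E,merge)→58120, (A,nl)→201920 …(+1); best=10920 via (A,merge)
  {BCD}: card=160000; try (D,hash)→8320, (B,hash)→11120, (D,merge)→23520, (B,merge)→114520, (D,nl)→481320, (B,nl)→801720; best=8320 via (D,hash)
  {ABC}: card=80000; try (B,hash)→7520, (A,hash)→11920, (A,merge)→25520, (B,merge)→54920, (A,nl_idx)→95720, (B,nl)→402120 …(+1); best=7520 via (B,hash)
  {ACD}: card=400000; try (D,hash)→11520, (A,hash)→18720, (D,merge)→57120, (A,merge)→118720, (A,nl_idx)→473720, (D,nl)→1202120 …(+1); best=11520 via (D,hash)
  {BCDE}: card=800000; try (D,hash)→17120, (B,hash)→49120, (D,merge)→118720, (E,hash)→175520, (B,merge)→688520, (D,nl)→2403720 …(+3); best=17120 via (D,hash)
  {ABCE}: card=400000; try (A,hash)→20720, (B,hash)→32320, (E,hash)→94720, (A,merge)→120720, (B,merge)→331720, (A,nl_idx)→475720 …(+4); best=20720 via (A,hash)
  {ACDE}: card=2000000; try (D,hash)→36320, (A,hash)→56720, (D,merge)→333920, (E,hash)→418720, (A,merge)→692720, (A,nl_idx)→2367720 …(+4); best=36320 via (D,hash)
  {ABCD}: card=8000000; try (D,hash)→92920, (A,hash)→177320, (B,hash)→412920, (D,merge)→1450520, (A,merge)→3053320, (B,merge)→8012320 …(+4); best=92920 via (D,hash)
  {ABCDE}: card=40000000; try (D,hash)→426120, (A,hash)→826120, (B,hash)→2037720, (D,merge)→8023720, (E,hash)→8100120, (A,merge)→16822120 …(+7); best=426120 via (D,hash)

cost=426120; order=E,C,B,A,D; methods=hash,hash,hash,hash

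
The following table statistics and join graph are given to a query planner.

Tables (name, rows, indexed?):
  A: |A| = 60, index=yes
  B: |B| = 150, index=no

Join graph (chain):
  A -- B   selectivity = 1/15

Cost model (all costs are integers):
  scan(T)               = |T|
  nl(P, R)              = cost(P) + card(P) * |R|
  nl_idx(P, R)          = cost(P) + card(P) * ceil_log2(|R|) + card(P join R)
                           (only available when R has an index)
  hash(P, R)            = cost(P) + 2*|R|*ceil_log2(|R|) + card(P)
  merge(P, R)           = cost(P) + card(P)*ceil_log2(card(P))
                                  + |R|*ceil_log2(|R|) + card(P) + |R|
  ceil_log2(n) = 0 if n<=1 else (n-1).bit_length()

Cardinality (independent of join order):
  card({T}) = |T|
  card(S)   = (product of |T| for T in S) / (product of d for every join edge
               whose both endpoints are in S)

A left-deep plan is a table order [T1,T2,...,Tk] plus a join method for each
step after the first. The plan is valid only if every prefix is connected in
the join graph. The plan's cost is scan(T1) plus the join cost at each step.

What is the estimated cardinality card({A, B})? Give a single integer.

600

Tables in S: A(60), B(150)
Edges inside S: A-B(d=15)
numerator = 60 * 150 = 9000
denominator = 15 = 15
card(S) = 9000 / 15 = 600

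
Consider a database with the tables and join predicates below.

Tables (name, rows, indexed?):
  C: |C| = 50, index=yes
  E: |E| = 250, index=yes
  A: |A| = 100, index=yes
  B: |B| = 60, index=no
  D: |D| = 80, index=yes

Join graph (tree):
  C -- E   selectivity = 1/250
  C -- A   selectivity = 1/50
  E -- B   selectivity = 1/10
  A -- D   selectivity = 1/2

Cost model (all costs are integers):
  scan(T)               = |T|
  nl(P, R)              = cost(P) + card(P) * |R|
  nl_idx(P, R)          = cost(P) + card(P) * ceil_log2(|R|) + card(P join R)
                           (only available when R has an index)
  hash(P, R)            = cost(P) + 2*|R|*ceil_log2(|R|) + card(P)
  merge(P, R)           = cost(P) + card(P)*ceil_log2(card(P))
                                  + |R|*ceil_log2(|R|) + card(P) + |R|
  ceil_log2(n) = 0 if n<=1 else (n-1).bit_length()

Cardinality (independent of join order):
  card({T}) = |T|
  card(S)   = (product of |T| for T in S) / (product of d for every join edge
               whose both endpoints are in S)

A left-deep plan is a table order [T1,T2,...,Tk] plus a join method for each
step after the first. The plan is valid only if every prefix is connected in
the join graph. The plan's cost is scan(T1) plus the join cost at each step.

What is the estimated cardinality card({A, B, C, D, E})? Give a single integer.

24000

Tables in S: A(100), B(60), C(50), D(80), E(250)
Edges inside S: C-E(d=250), C-A(d=50), E-B(d=10), A-D(d=2)
numerator = 100 * 60 * 50 * 80 * 250 = 6000000000
denominator = 250 * 50 * 10 * 2 = 250000
card(S) = 6000000000 / 250000 = 24000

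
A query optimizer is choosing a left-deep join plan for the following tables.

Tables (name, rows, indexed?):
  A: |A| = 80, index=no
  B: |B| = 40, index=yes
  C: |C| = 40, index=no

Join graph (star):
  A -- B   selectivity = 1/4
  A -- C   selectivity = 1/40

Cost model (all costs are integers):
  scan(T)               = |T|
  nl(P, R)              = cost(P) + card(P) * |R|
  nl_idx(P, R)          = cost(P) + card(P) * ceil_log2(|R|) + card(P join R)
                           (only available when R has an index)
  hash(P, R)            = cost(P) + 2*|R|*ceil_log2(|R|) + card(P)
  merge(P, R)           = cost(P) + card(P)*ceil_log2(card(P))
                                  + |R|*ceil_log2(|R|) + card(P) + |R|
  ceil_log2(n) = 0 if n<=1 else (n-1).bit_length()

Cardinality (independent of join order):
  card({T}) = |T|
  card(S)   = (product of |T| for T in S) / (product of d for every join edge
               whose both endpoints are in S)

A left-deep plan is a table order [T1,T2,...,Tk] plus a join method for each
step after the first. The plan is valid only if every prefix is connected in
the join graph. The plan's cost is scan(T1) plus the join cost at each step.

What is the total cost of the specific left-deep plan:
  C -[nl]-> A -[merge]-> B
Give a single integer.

step 1: scan C: cost=40, card=40
step 2: join A via nl
    card(P join A) = 40*80/(40) = 80
    cost = 40 + 40*80 = 3240
step 3: join B via merge
    card(P join B) = 80*40/(4) = 800
    cost = 3240 + 80*7 + 40*6 + 80 + 40 = 4160

4160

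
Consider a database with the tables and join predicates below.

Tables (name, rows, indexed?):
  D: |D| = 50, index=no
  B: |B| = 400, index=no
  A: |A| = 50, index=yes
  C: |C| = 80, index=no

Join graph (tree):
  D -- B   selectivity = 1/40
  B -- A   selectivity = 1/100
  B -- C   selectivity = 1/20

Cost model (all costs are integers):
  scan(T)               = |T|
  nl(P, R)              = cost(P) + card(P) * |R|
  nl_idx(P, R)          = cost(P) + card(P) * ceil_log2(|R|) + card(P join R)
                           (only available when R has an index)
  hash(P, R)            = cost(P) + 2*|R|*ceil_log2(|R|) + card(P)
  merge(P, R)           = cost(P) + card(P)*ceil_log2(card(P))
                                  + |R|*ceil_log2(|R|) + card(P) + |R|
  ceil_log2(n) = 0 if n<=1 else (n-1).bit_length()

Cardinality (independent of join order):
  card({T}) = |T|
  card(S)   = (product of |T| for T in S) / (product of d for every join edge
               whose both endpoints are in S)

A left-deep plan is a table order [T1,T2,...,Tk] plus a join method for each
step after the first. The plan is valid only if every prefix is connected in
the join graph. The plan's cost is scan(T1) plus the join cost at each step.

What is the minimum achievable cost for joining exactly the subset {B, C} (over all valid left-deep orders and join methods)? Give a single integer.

Selinger DP over subsets of {B,C}:
  {B}: scan cost=400, card=400
  {C}: scan cost=80, card=80
  {BC}: card=1600; try (C,hash)→1920, (B,merge)→4720, (C,merge)→5040, (B,hash)→7360, (B,nl)→32080, (C,nl)→32400; best=1920 via (C,hash)

1920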